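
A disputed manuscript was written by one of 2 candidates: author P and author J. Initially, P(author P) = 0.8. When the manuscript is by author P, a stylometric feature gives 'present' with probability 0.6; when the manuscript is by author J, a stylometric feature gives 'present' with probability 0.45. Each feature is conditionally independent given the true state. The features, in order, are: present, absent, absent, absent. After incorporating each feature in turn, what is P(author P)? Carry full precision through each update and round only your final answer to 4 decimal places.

0.6723

Apply Bayes' rule sequentially, carrying P(author P) forward.
After 'present': P(author P) = 0.6·0.8000 / (0.6·0.8000 + 0.45·0.2000) ≈ 0.8421
After 'absent': P(author P) = 0.4·0.8421 / (0.4·0.8421 + 0.55·0.1579) ≈ 0.7950
After 'absent': P(author P) = 0.4·0.7950 / (0.4·0.7950 + 0.55·0.2050) ≈ 0.7383
After 'absent': P(author P) = 0.4·0.7383 / (0.4·0.7383 + 0.55·0.2617) ≈ 0.6723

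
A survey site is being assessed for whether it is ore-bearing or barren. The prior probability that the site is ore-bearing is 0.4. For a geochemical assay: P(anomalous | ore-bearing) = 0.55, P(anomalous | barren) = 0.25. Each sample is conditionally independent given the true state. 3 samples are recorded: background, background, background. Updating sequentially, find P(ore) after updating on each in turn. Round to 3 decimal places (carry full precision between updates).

After 'background': P(ore) = 0.45·0.4000 / (0.45·0.4000 + 0.75·0.6000) ≈ 0.2857
After 'background': P(ore) = 0.45·0.2857 / (0.45·0.2857 + 0.75·0.7143) ≈ 0.1935
After 'background': P(ore) = 0.45·0.1935 / (0.45·0.1935 + 0.75·0.8065) ≈ 0.1259

0.126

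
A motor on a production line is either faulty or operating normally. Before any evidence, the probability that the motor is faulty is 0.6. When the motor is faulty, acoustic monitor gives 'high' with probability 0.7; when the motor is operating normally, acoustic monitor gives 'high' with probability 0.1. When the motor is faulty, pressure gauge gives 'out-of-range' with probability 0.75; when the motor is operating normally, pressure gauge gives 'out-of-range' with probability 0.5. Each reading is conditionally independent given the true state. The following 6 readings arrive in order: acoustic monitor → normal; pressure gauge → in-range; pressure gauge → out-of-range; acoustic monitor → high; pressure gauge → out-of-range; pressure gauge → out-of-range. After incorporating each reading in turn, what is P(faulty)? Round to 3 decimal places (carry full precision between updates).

0.855

After acoustic monitor='normal': P(faulty) = 0.3·0.6000 / (0.3·0.6000 + 0.9·0.4000) ≈ 0.3333
After pressure gauge='in-range': P(faulty) = 0.25·0.3333 / (0.25·0.3333 + 0.5·0.6667) ≈ 0.2000
After pressure gauge='out-of-range': P(faulty) = 0.75·0.2000 / (0.75·0.2000 + 0.5·0.8000) ≈ 0.2727
After acoustic monitor='high': P(faulty) = 0.7·0.2727 / (0.7·0.2727 + 0.1·0.7273) ≈ 0.7241
After pressure gauge='out-of-range': P(faulty) = 0.75·0.7241 / (0.75·0.7241 + 0.5·0.2759) ≈ 0.7975
After pressure gauge='out-of-range': P(faulty) = 0.75·0.7975 / (0.75·0.7975 + 0.5·0.2025) ≈ 0.8552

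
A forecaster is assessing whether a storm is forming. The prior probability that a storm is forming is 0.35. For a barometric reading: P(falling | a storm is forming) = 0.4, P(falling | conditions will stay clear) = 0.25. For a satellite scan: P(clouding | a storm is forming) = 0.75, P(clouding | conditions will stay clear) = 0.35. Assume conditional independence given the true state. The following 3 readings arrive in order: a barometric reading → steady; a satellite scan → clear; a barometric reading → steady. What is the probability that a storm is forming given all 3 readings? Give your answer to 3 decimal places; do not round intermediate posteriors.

0.117

After a barometric reading='steady': P(storm) = 0.6·0.3500 / (0.6·0.3500 + 0.75·0.6500) ≈ 0.3011
After a satellite scan='clear': P(storm) = 0.25·0.3011 / (0.25·0.3011 + 0.65·0.6989) ≈ 0.1421
After a barometric reading='steady': P(storm) = 0.6·0.1421 / (0.6·0.1421 + 0.75·0.8579) ≈ 0.1170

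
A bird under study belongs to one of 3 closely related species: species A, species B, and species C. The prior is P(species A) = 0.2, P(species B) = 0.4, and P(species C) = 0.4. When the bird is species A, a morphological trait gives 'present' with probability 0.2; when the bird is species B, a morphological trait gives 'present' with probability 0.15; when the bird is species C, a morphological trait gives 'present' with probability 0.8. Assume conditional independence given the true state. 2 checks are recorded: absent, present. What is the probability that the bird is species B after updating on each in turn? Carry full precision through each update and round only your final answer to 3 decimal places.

0.347

After 'absent': normaliser = 0.8·0.2000 + 0.85·0.4000 + 0.2·0.4000; P(species A) ≈ 0.2759, P(species B) ≈ 0.5862, P(species C) ≈ 0.1379
After 'present': normaliser = 0.2·0.2759 + 0.15·0.5862 + 0.8·0.1379; P(species A) ≈ 0.2177, P(species B) ≈ 0.3469, P(species C) ≈ 0.4354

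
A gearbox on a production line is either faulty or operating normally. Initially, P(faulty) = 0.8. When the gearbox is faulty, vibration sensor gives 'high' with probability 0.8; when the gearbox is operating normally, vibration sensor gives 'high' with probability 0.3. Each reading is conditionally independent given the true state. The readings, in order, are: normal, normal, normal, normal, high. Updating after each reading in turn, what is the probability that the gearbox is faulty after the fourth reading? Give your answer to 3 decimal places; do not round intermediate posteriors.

0.026

After 'normal': P(faulty) = 0.2·0.8000 / (0.2·0.8000 + 0.7·0.2000) ≈ 0.5333
After 'normal': P(faulty) = 0.2·0.5333 / (0.2·0.5333 + 0.7·0.4667) ≈ 0.2462
After 'normal': P(faulty) = 0.2·0.2462 / (0.2·0.2462 + 0.7·0.7538) ≈ 0.0853
After 'normal': P(faulty) = 0.2·0.0853 / (0.2·0.0853 + 0.7·0.9147) ≈ 0.0260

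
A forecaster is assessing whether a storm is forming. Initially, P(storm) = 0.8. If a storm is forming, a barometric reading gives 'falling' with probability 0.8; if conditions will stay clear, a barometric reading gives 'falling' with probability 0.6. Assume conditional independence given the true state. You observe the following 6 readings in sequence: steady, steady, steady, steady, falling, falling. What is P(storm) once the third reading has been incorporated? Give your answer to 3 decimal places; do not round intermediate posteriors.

0.333

Apply Bayes' rule sequentially, carrying P(storm) forward.
After 'steady': P(storm) = 0.2·0.8000 / (0.2·0.8000 + 0.4·0.2000) ≈ 0.6667
After 'steady': P(storm) = 0.2·0.6667 / (0.2·0.6667 + 0.4·0.3333) ≈ 0.5000
After 'steady': P(storm) = 0.2·0.5000 / (0.2·0.5000 + 0.4·0.5000) ≈ 0.3333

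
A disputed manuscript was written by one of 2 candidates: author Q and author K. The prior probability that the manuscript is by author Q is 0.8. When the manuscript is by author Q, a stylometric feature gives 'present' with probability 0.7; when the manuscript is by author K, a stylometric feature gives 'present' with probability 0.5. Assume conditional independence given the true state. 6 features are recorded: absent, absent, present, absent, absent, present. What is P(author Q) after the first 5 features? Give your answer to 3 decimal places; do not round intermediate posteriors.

After 'absent': P(author Q) = 0.3·0.8000 / (0.3·0.8000 + 0.5·0.2000) ≈ 0.7059
After 'absent': P(author Q) = 0.3·0.7059 / (0.3·0.7059 + 0.5·0.2941) ≈ 0.5902
After 'present': P(author Q) = 0.7·0.5902 / (0.7·0.5902 + 0.5·0.4098) ≈ 0.6684
After 'absent': P(author Q) = 0.3·0.6684 / (0.3·0.6684 + 0.5·0.3316) ≈ 0.5474
After 'absent': P(author Q) = 0.3·0.5474 / (0.3·0.5474 + 0.5·0.4526) ≈ 0.4205

0.421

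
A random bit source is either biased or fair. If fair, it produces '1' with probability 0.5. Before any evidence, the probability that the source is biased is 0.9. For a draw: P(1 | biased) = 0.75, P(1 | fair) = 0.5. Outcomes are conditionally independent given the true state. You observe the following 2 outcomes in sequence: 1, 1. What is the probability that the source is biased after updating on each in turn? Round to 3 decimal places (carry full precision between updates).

0.953

After '1': P(biased) = 0.75·0.9000 / (0.75·0.9000 + 0.5·0.1000) ≈ 0.9310
After '1': P(biased) = 0.75·0.9310 / (0.75·0.9310 + 0.5·0.0690) ≈ 0.9529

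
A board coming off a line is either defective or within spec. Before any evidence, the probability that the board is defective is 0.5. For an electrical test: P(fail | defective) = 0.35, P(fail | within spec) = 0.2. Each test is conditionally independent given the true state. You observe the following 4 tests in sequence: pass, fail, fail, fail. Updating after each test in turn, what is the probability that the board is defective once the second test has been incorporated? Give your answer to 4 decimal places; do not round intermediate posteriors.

0.5871

After 'pass': P(defective) = 0.65·0.5000 / (0.65·0.5000 + 0.8·0.5000) ≈ 0.4483
After 'fail': P(defective) = 0.35·0.4483 / (0.35·0.4483 + 0.2·0.5517) ≈ 0.5871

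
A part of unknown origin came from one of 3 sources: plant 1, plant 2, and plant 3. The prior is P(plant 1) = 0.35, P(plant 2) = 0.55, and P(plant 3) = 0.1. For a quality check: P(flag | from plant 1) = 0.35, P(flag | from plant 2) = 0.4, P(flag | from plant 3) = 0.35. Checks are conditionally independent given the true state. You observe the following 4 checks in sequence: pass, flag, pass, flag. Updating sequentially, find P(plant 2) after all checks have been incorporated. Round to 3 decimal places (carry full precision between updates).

0.576

Apply Bayes' rule sequentially, carrying P(plant 2) forward.
After 'pass': normaliser = 0.65·0.3500 + 0.6·0.5500 + 0.65·0.1000; P(plant 1) ≈ 0.3655, P(plant 2) ≈ 0.5301, P(plant 3) ≈ 0.1044
After 'flag': normaliser = 0.35·0.3655 + 0.4·0.5301 + 0.35·0.1044; P(plant 1) ≈ 0.3397, P(plant 2) ≈ 0.5632, P(plant 3) ≈ 0.0971
After 'pass': normaliser = 0.65·0.3397 + 0.6·0.5632 + 0.65·0.0971; P(plant 1) ≈ 0.3551, P(plant 2) ≈ 0.5434, P(plant 3) ≈ 0.1015
After 'flag': normaliser = 0.35·0.3551 + 0.4·0.5434 + 0.35·0.1015; P(plant 1) ≈ 0.3295, P(plant 2) ≈ 0.5763, P(plant 3) ≈ 0.0942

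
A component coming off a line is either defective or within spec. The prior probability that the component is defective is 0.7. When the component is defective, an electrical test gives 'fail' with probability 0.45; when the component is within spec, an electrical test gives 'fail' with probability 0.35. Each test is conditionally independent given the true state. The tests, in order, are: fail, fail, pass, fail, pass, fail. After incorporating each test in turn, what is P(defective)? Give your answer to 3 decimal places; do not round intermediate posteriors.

After 'fail': P(defective) = 0.45·0.7000 / (0.45·0.7000 + 0.35·0.3000) ≈ 0.7500
After 'fail': P(defective) = 0.45·0.7500 / (0.45·0.7500 + 0.35·0.2500) ≈ 0.7941
After 'pass': P(defective) = 0.55·0.7941 / (0.55·0.7941 + 0.65·0.2059) ≈ 0.7655
After 'fail': P(defective) = 0.45·0.7655 / (0.45·0.7655 + 0.35·0.2345) ≈ 0.8076
After 'pass': P(defective) = 0.55·0.8076 / (0.55·0.8076 + 0.65·0.1924) ≈ 0.7803
After 'fail': P(defective) = 0.45·0.7803 / (0.45·0.7803 + 0.35·0.2197) ≈ 0.8203

0.820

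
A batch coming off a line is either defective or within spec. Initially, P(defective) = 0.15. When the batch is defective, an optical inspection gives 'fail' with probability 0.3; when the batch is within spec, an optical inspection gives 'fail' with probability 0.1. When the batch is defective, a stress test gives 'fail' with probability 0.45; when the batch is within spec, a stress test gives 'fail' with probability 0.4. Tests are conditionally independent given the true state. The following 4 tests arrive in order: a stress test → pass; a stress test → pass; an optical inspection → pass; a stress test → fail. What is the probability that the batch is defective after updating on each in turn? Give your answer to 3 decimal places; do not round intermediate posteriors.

After a stress test='pass': P(defective) = 0.55·0.1500 / (0.55·0.1500 + 0.6·0.8500) ≈ 0.1392
After a stress test='pass': P(defective) = 0.55·0.1392 / (0.55·0.1392 + 0.6·0.8608) ≈ 0.1291
After an optical inspection='pass': P(defective) = 0.7·0.1291 / (0.7·0.1291 + 0.9·0.8709) ≈ 0.1034
After a stress test='fail': P(defective) = 0.45·0.1034 / (0.45·0.1034 + 0.4·0.8966) ≈ 0.1148

0.115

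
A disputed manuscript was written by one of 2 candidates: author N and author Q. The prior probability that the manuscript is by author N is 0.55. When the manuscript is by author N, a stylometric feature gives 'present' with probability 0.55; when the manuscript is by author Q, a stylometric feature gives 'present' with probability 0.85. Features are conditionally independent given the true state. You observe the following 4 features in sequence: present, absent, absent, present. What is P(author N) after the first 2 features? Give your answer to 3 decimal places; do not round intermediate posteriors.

After 'present': P(author N) = 0.55·0.5500 / (0.55·0.5500 + 0.85·0.4500) ≈ 0.4416
After 'absent': P(author N) = 0.45·0.4416 / (0.45·0.4416 + 0.15·0.5584) ≈ 0.7035

0.703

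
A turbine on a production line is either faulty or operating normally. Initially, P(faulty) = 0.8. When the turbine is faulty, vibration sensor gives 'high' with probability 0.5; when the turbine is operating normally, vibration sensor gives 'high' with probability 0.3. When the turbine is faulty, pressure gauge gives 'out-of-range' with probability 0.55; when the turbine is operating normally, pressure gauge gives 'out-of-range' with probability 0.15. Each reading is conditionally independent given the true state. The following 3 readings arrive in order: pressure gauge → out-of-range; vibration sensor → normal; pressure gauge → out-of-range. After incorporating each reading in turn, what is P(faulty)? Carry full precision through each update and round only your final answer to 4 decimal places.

0.9746

Each posterior becomes the prior for the next update.
After pressure gauge='out-of-range': P(faulty) = 0.55·0.8000 / (0.55·0.8000 + 0.15·0.2000) ≈ 0.9362
After vibration sensor='normal': P(faulty) = 0.5·0.9362 / (0.5·0.9362 + 0.7·0.0638) ≈ 0.9129
After pressure gauge='out-of-range': P(faulty) = 0.55·0.9129 / (0.55·0.9129 + 0.15·0.0871) ≈ 0.9746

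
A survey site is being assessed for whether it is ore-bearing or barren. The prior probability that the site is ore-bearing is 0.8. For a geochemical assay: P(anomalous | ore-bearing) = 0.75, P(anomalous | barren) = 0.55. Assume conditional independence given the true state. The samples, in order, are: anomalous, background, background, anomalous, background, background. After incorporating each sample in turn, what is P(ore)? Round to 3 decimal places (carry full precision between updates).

0.415

After 'anomalous': P(ore) = 0.75·0.8000 / (0.75·0.8000 + 0.55·0.2000) ≈ 0.8451
After 'background': P(ore) = 0.25·0.8451 / (0.25·0.8451 + 0.45·0.1549) ≈ 0.7519
After 'background': P(ore) = 0.25·0.7519 / (0.25·0.7519 + 0.45·0.2481) ≈ 0.6274
After 'anomalous': P(ore) = 0.75·0.6274 / (0.75·0.6274 + 0.55·0.3726) ≈ 0.6966
After 'background': P(ore) = 0.25·0.6966 / (0.25·0.6966 + 0.45·0.3034) ≈ 0.5605
After 'background': P(ore) = 0.25·0.5605 / (0.25·0.5605 + 0.45·0.4395) ≈ 0.4147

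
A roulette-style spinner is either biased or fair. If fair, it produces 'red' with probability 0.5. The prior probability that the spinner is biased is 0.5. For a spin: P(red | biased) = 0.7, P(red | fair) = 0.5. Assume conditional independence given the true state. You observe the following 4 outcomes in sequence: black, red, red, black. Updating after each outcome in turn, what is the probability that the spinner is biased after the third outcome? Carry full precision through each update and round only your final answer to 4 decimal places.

After 'black': P(biased) = 0.3·0.5000 / (0.3·0.5000 + 0.5·0.5000) ≈ 0.3750
After 'red': P(biased) = 0.7·0.3750 / (0.7·0.3750 + 0.5·0.6250) ≈ 0.4565
After 'red': P(biased) = 0.7·0.4565 / (0.7·0.4565 + 0.5·0.5435) ≈ 0.5404

0.5404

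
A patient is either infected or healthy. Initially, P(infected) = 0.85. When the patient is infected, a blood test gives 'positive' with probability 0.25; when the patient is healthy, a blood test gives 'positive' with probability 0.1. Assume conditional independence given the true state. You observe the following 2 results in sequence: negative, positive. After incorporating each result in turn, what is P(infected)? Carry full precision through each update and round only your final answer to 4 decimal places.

0.9219

After 'negative': P(infected) = 0.75·0.8500 / (0.75·0.8500 + 0.9·0.1500) ≈ 0.8252
After 'positive': P(infected) = 0.25·0.8252 / (0.25·0.8252 + 0.1·0.1748) ≈ 0.9219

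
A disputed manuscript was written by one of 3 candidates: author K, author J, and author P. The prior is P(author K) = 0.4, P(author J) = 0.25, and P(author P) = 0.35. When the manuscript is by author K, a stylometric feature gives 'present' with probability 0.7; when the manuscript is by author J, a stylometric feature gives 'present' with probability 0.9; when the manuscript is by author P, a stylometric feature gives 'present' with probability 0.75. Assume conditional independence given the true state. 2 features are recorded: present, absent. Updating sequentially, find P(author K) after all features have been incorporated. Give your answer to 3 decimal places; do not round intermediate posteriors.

After 'present': normaliser = 0.7·0.4000 + 0.9·0.2500 + 0.75·0.3500; P(author K) ≈ 0.3648, P(author J) ≈ 0.2932, P(author P) ≈ 0.3420
After 'absent': normaliser = 0.3·0.3648 + 0.1·0.2932 + 0.25·0.3420; P(author K) ≈ 0.4880, P(author J) ≈ 0.1307, P(author P) ≈ 0.3813

0.488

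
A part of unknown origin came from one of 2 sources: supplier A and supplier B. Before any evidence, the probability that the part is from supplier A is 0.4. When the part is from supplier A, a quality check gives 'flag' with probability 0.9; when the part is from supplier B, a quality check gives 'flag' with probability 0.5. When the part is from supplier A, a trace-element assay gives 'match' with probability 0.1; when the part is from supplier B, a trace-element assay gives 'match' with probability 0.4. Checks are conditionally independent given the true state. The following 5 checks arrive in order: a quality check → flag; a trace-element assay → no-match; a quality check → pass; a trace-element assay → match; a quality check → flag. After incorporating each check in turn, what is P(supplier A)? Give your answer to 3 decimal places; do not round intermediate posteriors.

After a quality check='flag': P(supplier A) = 0.9·0.4000 / (0.9·0.4000 + 0.5·0.6000) ≈ 0.5455
After a trace-element assay='no-match': P(supplier A) = 0.9·0.5455 / (0.9·0.5455 + 0.6·0.4545) ≈ 0.6429
After a quality check='pass': P(supplier A) = 0.1·0.6429 / (0.1·0.6429 + 0.5·0.3571) ≈ 0.2647
After a trace-element assay='match': P(supplier A) = 0.1·0.2647 / (0.1·0.2647 + 0.4·0.7353) ≈ 0.0826
After a quality check='flag': P(supplier A) = 0.9·0.0826 / (0.9·0.0826 + 0.5·0.9174) ≈ 0.1394

0.139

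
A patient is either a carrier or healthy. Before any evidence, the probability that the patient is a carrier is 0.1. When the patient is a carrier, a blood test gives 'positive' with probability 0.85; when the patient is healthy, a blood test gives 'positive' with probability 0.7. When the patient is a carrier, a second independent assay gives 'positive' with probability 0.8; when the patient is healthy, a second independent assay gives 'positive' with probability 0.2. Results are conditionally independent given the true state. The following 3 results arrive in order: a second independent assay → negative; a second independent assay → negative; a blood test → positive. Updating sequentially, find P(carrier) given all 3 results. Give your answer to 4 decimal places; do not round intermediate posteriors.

After a second independent assay='negative': P(carrier) = 0.2·0.1000 / (0.2·0.1000 + 0.8·0.9000) ≈ 0.0270
After a second independent assay='negative': P(carrier) = 0.2·0.0270 / (0.2·0.0270 + 0.8·0.9730) ≈ 0.0069
After a blood test='positive': P(carrier) = 0.85·0.0069 / (0.85·0.0069 + 0.7·0.9931) ≈ 0.0084

0.0084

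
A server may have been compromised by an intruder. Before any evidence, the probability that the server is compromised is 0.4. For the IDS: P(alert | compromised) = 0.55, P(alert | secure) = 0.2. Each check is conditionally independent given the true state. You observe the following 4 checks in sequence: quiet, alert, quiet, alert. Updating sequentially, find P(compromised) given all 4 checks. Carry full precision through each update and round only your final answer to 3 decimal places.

0.615

After 'quiet': P(compromised) = 0.45·0.4000 / (0.45·0.4000 + 0.8·0.6000) ≈ 0.2727
After 'alert': P(compromised) = 0.55·0.2727 / (0.55·0.2727 + 0.2·0.7273) ≈ 0.5077
After 'quiet': P(compromised) = 0.45·0.5077 / (0.45·0.5077 + 0.8·0.4923) ≈ 0.3671
After 'alert': P(compromised) = 0.55·0.3671 / (0.55·0.3671 + 0.2·0.6329) ≈ 0.6147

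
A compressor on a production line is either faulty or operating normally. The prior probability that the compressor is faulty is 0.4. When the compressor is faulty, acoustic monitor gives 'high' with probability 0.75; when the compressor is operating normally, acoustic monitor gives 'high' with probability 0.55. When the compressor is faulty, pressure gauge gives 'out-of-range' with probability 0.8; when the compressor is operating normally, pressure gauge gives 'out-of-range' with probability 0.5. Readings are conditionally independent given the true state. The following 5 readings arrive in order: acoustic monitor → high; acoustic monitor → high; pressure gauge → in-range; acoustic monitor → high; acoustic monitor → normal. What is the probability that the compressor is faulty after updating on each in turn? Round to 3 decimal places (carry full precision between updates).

After acoustic monitor='high': P(faulty) = 0.75·0.4000 / (0.75·0.4000 + 0.55·0.6000) ≈ 0.4762
After acoustic monitor='high': P(faulty) = 0.75·0.4762 / (0.75·0.4762 + 0.55·0.5238) ≈ 0.5535
After pressure gauge='in-range': P(faulty) = 0.2·0.5535 / (0.2·0.5535 + 0.5·0.4465) ≈ 0.3315
After acoustic monitor='high': P(faulty) = 0.75·0.3315 / (0.75·0.3315 + 0.55·0.6685) ≈ 0.4034
After acoustic monitor='normal': P(faulty) = 0.25·0.4034 / (0.25·0.4034 + 0.45·0.5966) ≈ 0.2731

0.273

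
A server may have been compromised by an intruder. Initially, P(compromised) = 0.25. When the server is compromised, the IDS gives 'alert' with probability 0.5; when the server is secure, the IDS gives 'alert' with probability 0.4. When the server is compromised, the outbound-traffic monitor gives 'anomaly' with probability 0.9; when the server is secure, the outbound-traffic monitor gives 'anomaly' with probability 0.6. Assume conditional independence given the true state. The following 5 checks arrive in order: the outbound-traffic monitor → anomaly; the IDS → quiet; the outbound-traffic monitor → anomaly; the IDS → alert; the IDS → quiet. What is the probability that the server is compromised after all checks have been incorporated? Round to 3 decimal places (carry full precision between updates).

Each posterior becomes the prior for the next update.
After the outbound-traffic monitor='anomaly': P(compromised) = 0.9·0.2500 / (0.9·0.2500 + 0.6·0.7500) ≈ 0.3333
After the IDS='quiet': P(compromised) = 0.5·0.3333 / (0.5·0.3333 + 0.6·0.6667) ≈ 0.2941
After the outbound-traffic monitor='anomaly': P(compromised) = 0.9·0.2941 / (0.9·0.2941 + 0.6·0.7059) ≈ 0.3846
After the IDS='alert': P(compromised) = 0.5·0.3846 / (0.5·0.3846 + 0.4·0.6154) ≈ 0.4386
After the IDS='quiet': P(compromised) = 0.5·0.4386 / (0.5·0.4386 + 0.6·0.5614) ≈ 0.3943

0.394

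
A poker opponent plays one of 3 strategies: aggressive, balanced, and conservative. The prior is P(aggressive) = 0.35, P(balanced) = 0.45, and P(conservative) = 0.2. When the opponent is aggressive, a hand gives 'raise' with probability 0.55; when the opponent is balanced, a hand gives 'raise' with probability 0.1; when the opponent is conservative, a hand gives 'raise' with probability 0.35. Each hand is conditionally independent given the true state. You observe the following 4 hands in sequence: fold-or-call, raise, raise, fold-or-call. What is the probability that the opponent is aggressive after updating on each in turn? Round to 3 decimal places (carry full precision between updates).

After 'fold-or-call': normaliser = 0.45·0.3500 + 0.9·0.4500 + 0.65·0.2000; P(aggressive) ≈ 0.2274, P(balanced) ≈ 0.5848, P(conservative) ≈ 0.1877
After 'raise': normaliser = 0.55·0.2274 + 0.1·0.5848 + 0.35·0.1877; P(aggressive) ≈ 0.5018, P(balanced) ≈ 0.2346, P(conservative) ≈ 0.2636
After 'raise': normaliser = 0.55·0.5018 + 0.1·0.2346 + 0.35·0.2636; P(aggressive) ≈ 0.7046, P(balanced) ≈ 0.0599, P(conservative) ≈ 0.2355
After 'fold-or-call': normaliser = 0.45·0.7046 + 0.9·0.0599 + 0.65·0.2355; P(aggressive) ≈ 0.6050, P(balanced) ≈ 0.1029, P(conservative) ≈ 0.2921

0.605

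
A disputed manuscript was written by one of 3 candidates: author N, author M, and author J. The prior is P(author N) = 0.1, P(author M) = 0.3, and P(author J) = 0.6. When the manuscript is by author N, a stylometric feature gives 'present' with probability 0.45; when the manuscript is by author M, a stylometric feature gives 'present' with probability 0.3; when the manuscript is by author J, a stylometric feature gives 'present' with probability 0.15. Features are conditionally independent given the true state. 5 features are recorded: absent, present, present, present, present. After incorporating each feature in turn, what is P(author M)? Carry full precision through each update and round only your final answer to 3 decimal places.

After 'absent': normaliser = 0.55·0.1000 + 0.7·0.3000 + 0.85·0.6000; P(author N) ≈ 0.0710, P(author M) ≈ 0.2710, P(author J) ≈ 0.6581
After 'present': normaliser = 0.45·0.0710 + 0.3·0.2710 + 0.15·0.6581; P(author N) ≈ 0.1507, P(author M) ≈ 0.3836, P(author J) ≈ 0.4658
After 'present': normaliser = 0.45·0.1507 + 0.3·0.3836 + 0.15·0.4658; P(author N) ≈ 0.2683, P(author M) ≈ 0.4553, P(author J) ≈ 0.2764
After 'present': normaliser = 0.45·0.2683 + 0.3·0.4553 + 0.15·0.2764; P(author N) ≈ 0.4041, P(author M) ≈ 0.4571, P(author J) ≈ 0.1388
After 'present': normaliser = 0.45·0.4041 + 0.3·0.4571 + 0.15·0.1388; P(author N) ≈ 0.5351, P(author M) ≈ 0.4036, P(author J) ≈ 0.0613

0.404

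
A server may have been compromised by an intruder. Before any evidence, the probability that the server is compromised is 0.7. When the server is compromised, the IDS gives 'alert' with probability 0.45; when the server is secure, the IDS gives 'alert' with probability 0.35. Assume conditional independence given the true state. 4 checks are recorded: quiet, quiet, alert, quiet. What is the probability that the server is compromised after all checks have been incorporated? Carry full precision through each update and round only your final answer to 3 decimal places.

0.645

After 'quiet': P(compromised) = 0.55·0.7000 / (0.55·0.7000 + 0.65·0.3000) ≈ 0.6638
After 'quiet': P(compromised) = 0.55·0.6638 / (0.55·0.6638 + 0.65·0.3362) ≈ 0.6256
After 'alert': P(compromised) = 0.45·0.6256 / (0.45·0.6256 + 0.35·0.3744) ≈ 0.6823
After 'quiet': P(compromised) = 0.55·0.6823 / (0.55·0.6823 + 0.65·0.3177) ≈ 0.6451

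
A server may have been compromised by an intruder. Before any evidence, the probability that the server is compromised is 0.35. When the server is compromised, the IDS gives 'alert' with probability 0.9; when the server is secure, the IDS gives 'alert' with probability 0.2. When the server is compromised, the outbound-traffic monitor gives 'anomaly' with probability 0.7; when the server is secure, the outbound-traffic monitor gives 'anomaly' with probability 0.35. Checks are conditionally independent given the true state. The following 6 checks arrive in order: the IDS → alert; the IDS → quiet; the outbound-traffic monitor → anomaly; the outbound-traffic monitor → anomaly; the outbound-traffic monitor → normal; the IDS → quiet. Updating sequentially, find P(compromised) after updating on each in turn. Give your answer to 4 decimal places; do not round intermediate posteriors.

After the IDS='alert': P(compromised) = 0.9·0.3500 / (0.9·0.3500 + 0.2·0.6500) ≈ 0.7079
After the IDS='quiet': P(compromised) = 0.1·0.7079 / (0.1·0.7079 + 0.8·0.2921) ≈ 0.2325
After the outbound-traffic monitor='anomaly': P(compromised) = 0.7·0.2325 / (0.7·0.2325 + 0.35·0.7675) ≈ 0.3772
After the outbound-traffic monitor='anomaly': P(compromised) = 0.7·0.3772 / (0.7·0.3772 + 0.35·0.6228) ≈ 0.5478
After the outbound-traffic monitor='normal': P(compromised) = 0.3·0.5478 / (0.3·0.5478 + 0.65·0.4522) ≈ 0.3586
After the IDS='quiet': P(compromised) = 0.1·0.3586 / (0.1·0.3586 + 0.8·0.6414) ≈ 0.0653

0.0653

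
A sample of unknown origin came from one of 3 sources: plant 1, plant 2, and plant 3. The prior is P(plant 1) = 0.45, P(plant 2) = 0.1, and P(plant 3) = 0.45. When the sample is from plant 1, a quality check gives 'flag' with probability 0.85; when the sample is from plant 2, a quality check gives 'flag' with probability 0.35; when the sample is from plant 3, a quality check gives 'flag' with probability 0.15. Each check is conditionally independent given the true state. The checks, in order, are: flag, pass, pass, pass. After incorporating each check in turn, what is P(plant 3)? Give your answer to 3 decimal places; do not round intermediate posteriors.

0.792

Apply Bayes' rule sequentially, carrying P(plant 3) forward.
After 'flag': normaliser = 0.85·0.4500 + 0.35·0.1000 + 0.15·0.4500; P(plant 1) ≈ 0.7887, P(plant 2) ≈ 0.0722, P(plant 3) ≈ 0.1392
After 'pass': normaliser = 0.15·0.7887 + 0.65·0.0722 + 0.85·0.1392; P(plant 1) ≈ 0.4173, P(plant 2) ≈ 0.1655, P(plant 3) ≈ 0.4173
After 'pass': normaliser = 0.15·0.4173 + 0.65·0.1655 + 0.85·0.4173; P(plant 1) ≈ 0.1193, P(plant 2) ≈ 0.2049, P(plant 3) ≈ 0.6758
After 'pass': normaliser = 0.15·0.1193 + 0.65·0.2049 + 0.85·0.6758; P(plant 1) ≈ 0.0247, P(plant 2) ≈ 0.1836, P(plant 3) ≈ 0.7918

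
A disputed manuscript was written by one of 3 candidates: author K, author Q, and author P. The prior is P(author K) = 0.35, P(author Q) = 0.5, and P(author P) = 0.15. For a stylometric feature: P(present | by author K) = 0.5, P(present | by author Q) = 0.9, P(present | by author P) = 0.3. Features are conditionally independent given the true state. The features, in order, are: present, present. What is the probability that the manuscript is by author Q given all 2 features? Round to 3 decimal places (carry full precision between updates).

After 'present': normaliser = 0.5·0.3500 + 0.9·0.5000 + 0.3·0.1500; P(author K) ≈ 0.2612, P(author Q) ≈ 0.6716, P(author P) ≈ 0.0672
After 'present': normaliser = 0.5·0.2612 + 0.9·0.6716 + 0.3·0.0672; P(author K) ≈ 0.1729, P(author Q) ≈ 0.8004, P(author P) ≈ 0.0267

0.800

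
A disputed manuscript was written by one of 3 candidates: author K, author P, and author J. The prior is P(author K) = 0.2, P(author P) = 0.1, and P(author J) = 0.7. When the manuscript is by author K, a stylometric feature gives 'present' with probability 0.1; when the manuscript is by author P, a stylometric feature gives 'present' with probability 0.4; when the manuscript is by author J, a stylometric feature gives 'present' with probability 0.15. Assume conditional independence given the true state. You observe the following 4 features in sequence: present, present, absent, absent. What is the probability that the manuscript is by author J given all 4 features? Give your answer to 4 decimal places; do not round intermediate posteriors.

0.6066

Each posterior becomes the prior for the next update.
After 'present': normaliser = 0.1·0.2000 + 0.4·0.1000 + 0.15·0.7000; P(author K) ≈ 0.1212, P(author P) ≈ 0.2424, P(author J) ≈ 0.6364
After 'present': normaliser = 0.1·0.1212 + 0.4·0.2424 + 0.15·0.6364; P(author K) ≈ 0.0593, P(author P) ≈ 0.4741, P(author J) ≈ 0.4667
After 'absent': normaliser = 0.9·0.0593 + 0.6·0.4741 + 0.85·0.4667; P(author K) ≈ 0.0726, P(author P) ≈ 0.3873, P(author J) ≈ 0.5401
After 'absent': normaliser = 0.9·0.0726 + 0.6·0.3873 + 0.85·0.5401; P(author K) ≈ 0.0864, P(author P) ≈ 0.3070, P(author J) ≈ 0.6066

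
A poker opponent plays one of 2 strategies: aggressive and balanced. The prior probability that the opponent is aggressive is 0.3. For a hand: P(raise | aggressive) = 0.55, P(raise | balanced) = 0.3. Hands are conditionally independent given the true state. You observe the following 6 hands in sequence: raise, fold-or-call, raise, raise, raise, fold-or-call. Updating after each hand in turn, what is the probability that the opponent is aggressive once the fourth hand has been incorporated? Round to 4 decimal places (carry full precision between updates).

After 'raise': P(aggressive) = 0.55·0.3000 / (0.55·0.3000 + 0.3·0.7000) ≈ 0.4400
After 'fold-or-call': P(aggressive) = 0.45·0.4400 / (0.45·0.4400 + 0.7·0.5600) ≈ 0.3356
After 'raise': P(aggressive) = 0.55·0.3356 / (0.55·0.3356 + 0.3·0.6644) ≈ 0.4808
After 'raise': P(aggressive) = 0.55·0.4808 / (0.55·0.4808 + 0.3·0.5192) ≈ 0.6293

0.6293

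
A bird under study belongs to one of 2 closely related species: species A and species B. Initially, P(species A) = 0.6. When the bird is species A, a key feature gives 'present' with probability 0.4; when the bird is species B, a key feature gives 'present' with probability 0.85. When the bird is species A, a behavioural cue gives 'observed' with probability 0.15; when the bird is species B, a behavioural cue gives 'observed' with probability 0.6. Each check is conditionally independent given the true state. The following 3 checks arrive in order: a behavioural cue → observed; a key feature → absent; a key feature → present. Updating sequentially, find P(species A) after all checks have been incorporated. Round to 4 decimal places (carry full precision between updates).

After a behavioural cue='observed': P(species A) = 0.15·0.6000 / (0.15·0.6000 + 0.6·0.4000) ≈ 0.2727
After a key feature='absent': P(species A) = 0.6·0.2727 / (0.6·0.2727 + 0.15·0.7273) ≈ 0.6000
After a key feature='present': P(species A) = 0.4·0.6000 / (0.4·0.6000 + 0.85·0.4000) ≈ 0.4138

0.4138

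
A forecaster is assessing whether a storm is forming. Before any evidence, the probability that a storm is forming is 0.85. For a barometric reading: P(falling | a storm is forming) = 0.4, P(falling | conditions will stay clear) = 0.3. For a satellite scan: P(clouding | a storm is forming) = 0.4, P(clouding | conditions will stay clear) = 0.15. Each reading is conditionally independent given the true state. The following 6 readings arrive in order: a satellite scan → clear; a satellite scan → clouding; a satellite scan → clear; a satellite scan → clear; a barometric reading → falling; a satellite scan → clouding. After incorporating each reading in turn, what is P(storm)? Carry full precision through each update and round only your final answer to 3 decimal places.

Each posterior becomes the prior for the next update.
After a satellite scan='clear': P(storm) = 0.6·0.8500 / (0.6·0.8500 + 0.85·0.1500) ≈ 0.8000
After a satellite scan='clouding': P(storm) = 0.4·0.8000 / (0.4·0.8000 + 0.15·0.2000) ≈ 0.9143
After a satellite scan='clear': P(storm) = 0.6·0.9143 / (0.6·0.9143 + 0.85·0.0857) ≈ 0.8828
After a satellite scan='clear': P(storm) = 0.6·0.8828 / (0.6·0.8828 + 0.85·0.1172) ≈ 0.8416
After a barometric reading='falling': P(storm) = 0.4·0.8416 / (0.4·0.8416 + 0.3·0.1584) ≈ 0.8763
After a satellite scan='clouding': P(storm) = 0.4·0.8763 / (0.4·0.8763 + 0.15·0.1237) ≈ 0.9497

0.950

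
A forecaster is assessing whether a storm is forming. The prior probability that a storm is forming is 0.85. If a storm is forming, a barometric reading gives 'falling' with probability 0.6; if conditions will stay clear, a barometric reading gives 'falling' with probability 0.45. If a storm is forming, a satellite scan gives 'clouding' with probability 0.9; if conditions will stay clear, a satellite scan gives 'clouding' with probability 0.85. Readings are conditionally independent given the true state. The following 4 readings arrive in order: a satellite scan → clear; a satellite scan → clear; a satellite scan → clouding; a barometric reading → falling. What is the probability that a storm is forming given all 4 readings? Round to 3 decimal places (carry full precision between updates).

After a satellite scan='clear': P(storm) = 0.1·0.8500 / (0.1·0.8500 + 0.15·0.1500) ≈ 0.7907
After a satellite scan='clear': P(storm) = 0.1·0.7907 / (0.1·0.7907 + 0.15·0.2093) ≈ 0.7158
After a satellite scan='clouding': P(storm) = 0.9·0.7158 / (0.9·0.7158 + 0.85·0.2842) ≈ 0.7273
After a barometric reading='falling': P(storm) = 0.6·0.7273 / (0.6·0.7273 + 0.45·0.2727) ≈ 0.7805

0.780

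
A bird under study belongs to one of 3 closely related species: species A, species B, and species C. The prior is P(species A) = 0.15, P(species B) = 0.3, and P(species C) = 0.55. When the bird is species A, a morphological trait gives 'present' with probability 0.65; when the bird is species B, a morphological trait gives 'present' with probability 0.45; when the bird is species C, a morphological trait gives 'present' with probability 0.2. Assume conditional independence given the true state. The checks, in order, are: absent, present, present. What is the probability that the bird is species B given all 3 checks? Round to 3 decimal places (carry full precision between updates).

0.456

After 'absent': normaliser = 0.35·0.1500 + 0.55·0.3000 + 0.8·0.5500; P(species A) ≈ 0.0798, P(species B) ≈ 0.2510, P(species C) ≈ 0.6692
After 'present': normaliser = 0.65·0.0798 + 0.45·0.2510 + 0.2·0.6692; P(species A) ≈ 0.1738, P(species B) ≈ 0.3781, P(species C) ≈ 0.4481
After 'present': normaliser = 0.65·0.1738 + 0.45·0.3781 + 0.2·0.4481; P(species A) ≈ 0.3030, P(species B) ≈ 0.4565, P(species C) ≈ 0.2405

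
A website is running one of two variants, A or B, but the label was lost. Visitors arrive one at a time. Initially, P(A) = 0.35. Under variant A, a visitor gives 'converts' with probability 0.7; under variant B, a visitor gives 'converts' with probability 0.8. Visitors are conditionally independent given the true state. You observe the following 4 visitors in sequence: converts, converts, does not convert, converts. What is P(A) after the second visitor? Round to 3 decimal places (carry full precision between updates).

After 'converts': P(A) = 0.7·0.3500 / (0.7·0.3500 + 0.8·0.6500) ≈ 0.3203
After 'converts': P(A) = 0.7·0.3203 / (0.7·0.3203 + 0.8·0.6797) ≈ 0.2919

0.292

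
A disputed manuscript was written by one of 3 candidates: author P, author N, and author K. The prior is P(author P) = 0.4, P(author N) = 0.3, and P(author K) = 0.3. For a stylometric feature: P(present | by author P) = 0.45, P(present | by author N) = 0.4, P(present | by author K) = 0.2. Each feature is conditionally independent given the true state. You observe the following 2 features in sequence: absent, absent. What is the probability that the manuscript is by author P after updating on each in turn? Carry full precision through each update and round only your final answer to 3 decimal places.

0.287

After 'absent': normaliser = 0.55·0.4000 + 0.6·0.3000 + 0.8·0.3000; P(author P) ≈ 0.3438, P(author N) ≈ 0.2812, P(author K) ≈ 0.3750
After 'absent': normaliser = 0.55·0.3438 + 0.6·0.2812 + 0.8·0.3750; P(author P) ≈ 0.2874, P(author N) ≈ 0.2565, P(author K) ≈ 0.4561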